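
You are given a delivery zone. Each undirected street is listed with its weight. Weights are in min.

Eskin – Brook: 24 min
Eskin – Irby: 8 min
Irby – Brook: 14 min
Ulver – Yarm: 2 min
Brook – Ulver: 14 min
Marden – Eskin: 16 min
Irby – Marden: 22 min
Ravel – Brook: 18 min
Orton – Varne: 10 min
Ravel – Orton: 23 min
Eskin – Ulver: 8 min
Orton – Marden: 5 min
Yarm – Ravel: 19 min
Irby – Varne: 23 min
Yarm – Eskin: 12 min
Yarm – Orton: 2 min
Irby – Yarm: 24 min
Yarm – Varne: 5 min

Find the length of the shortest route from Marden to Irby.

22 min

Running Dijkstra from Marden:
Marden: 0
Orton: 5  (via Marden)
Yarm: 7  (via Orton)
Ulver: 9  (via Yarm)
Varne: 12  (via Yarm)
Eskin: 16  (via Marden)
Irby: 22  (via Marden)
Shortest route: Marden → Irby = 22 min.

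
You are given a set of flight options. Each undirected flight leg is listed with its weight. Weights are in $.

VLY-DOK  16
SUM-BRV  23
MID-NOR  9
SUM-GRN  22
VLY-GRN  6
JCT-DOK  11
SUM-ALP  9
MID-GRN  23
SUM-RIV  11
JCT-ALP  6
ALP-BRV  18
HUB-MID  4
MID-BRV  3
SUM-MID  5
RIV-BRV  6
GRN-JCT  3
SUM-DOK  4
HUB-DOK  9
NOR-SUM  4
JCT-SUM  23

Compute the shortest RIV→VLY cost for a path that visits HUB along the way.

$38

Best RIV to HUB: RIV–BRV–MID–HUB costing 13
Shortest HUB→VLY: HUB–DOK–VLY = 25
Total via HUB: 13 + 25 = $38.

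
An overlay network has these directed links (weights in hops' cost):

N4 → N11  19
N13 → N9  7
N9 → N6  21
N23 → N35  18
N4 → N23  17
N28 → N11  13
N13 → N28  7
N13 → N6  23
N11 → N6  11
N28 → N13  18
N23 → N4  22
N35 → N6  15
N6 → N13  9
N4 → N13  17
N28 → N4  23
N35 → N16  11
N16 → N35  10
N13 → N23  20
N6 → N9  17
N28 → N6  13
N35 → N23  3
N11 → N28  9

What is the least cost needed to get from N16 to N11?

Shortest distances from N16:
N16: 0
N35: 10  (via N16)
N23: 13  (via N35)
N6: 25  (via N35)
N13: 34  (via N6)
N4: 35  (via N23)
N28: 41  (via N13)
N9: 41  (via N13)
N11: 54  (via N4)
Shortest route: N16–N35–N23–N4–N11 = 54 hops' cost.

54 hops' cost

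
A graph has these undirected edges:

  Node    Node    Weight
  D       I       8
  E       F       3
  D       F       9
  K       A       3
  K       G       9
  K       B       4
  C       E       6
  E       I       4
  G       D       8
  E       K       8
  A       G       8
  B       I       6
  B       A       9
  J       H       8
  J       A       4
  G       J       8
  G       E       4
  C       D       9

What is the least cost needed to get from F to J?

15

Candidate routes:
F–E–G–A–J: 3+4+8+4 = 19
F–E–K–A–J: 3+8+3+4 = 18
F–E–G–J: 3+4+8 = 15
The minimum is 15 via F–E–G–J.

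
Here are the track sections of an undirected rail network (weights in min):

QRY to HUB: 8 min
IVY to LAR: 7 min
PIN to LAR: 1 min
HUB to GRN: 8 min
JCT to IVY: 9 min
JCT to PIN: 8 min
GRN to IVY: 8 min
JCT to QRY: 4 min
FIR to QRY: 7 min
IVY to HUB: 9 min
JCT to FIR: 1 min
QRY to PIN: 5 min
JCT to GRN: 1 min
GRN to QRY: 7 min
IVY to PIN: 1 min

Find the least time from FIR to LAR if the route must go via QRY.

Shortest FIR→QRY: FIR–JCT–QRY = 5
Shortest QRY→LAR: QRY–PIN–LAR = 6
Total via QRY: 5 + 6 = 11 min.

11 min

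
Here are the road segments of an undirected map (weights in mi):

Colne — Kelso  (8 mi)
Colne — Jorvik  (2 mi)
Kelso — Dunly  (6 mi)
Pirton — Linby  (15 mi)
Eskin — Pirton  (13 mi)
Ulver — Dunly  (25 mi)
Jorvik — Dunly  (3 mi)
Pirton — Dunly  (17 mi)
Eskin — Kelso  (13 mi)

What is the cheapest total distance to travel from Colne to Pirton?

22 mi

Enumerating some paths:
Colne–Kelso–Dunly–Pirton: 8+6+17 = 31
Colne–Jorvik–Dunly–Pirton: 2+3+17 = 22
The minimum is 22 mi via Colne–Jorvik–Dunly–Pirton.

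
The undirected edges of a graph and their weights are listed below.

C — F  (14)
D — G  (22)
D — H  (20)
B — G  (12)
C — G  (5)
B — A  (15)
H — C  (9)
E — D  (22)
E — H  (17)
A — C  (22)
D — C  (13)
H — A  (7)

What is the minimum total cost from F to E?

40

Enumerating some paths:
F–C–A–H–E: 14+22+7+17 = 60
F–C–H–E: 14+9+17 = 40
F–C–D–E: 14+13+22 = 49
Cheapest is F–C–H–E at 40.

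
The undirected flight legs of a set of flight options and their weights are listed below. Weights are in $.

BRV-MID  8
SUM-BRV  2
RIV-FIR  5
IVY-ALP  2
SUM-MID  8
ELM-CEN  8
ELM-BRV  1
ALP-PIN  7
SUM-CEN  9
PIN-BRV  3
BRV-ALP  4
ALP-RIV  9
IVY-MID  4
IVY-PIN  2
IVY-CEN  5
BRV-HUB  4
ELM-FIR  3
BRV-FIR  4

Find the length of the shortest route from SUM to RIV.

$11

Compare a few routes:
SUM → BRV → FIR → RIV: 2+4+5 = 11
SUM → BRV → ALP → RIV: 2+4+9 = 15
SUM → BRV → PIN → ALP → RIV: 2+3+7+9 = 21
SUM → BRV → PIN → IVY → ALP → RIV: 2+3+2+2+9 = 18
Cheapest is SUM → BRV → FIR → RIV at $11.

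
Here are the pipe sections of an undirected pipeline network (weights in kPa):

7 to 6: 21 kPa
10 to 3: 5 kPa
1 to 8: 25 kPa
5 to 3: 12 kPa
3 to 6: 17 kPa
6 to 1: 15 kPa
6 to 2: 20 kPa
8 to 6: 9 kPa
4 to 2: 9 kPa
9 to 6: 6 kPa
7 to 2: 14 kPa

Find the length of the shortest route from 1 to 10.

Shortest distances from 1:
1: 0
6: 15  (via 1)
9: 21  (via 6)
8: 24  (via 6)
3: 32  (via 6)
2: 35  (via 6)
7: 36  (via 6)
10: 37  (via 3)
Shortest route: 1–6–3–10 = 37 kPa.

37 kPa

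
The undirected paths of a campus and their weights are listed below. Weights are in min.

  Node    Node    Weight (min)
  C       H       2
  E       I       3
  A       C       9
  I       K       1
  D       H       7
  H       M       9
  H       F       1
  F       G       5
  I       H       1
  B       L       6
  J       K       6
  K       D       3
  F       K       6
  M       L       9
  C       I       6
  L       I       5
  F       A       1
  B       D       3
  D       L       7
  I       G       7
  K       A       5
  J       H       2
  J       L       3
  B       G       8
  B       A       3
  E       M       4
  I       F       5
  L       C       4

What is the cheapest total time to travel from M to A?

Compare a few routes:
M → E → I → H → F → A: 4+3+1+1+1 = 10
M → E → I → K → A: 4+3+1+5 = 13
M → H → F → A: 9+1+1 = 11
The minimum is 10 min via M → E → I → H → F → A.

10 min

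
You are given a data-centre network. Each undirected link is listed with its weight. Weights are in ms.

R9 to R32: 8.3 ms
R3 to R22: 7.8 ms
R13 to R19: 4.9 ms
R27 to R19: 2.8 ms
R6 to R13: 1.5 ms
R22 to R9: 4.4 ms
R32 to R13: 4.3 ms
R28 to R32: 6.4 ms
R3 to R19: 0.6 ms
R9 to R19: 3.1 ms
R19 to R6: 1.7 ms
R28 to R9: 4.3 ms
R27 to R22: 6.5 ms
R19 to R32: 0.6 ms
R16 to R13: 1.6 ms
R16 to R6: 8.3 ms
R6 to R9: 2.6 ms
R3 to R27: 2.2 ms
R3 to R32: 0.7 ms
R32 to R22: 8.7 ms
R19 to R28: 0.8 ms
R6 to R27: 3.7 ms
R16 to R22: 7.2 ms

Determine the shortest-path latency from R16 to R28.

Shortest distances from R16:
R16: 0
R13: 1.6  (via R16)
R6: 3.1  (via R13)
R19: 4.8  (via R6)
R32: 5.4  (via R19)
R3: 5.4  (via R19)
R28: 5.6  (via R19)
Shortest route: R16–R13–R6–R19–R28 = 5.6 ms.

5.6 ms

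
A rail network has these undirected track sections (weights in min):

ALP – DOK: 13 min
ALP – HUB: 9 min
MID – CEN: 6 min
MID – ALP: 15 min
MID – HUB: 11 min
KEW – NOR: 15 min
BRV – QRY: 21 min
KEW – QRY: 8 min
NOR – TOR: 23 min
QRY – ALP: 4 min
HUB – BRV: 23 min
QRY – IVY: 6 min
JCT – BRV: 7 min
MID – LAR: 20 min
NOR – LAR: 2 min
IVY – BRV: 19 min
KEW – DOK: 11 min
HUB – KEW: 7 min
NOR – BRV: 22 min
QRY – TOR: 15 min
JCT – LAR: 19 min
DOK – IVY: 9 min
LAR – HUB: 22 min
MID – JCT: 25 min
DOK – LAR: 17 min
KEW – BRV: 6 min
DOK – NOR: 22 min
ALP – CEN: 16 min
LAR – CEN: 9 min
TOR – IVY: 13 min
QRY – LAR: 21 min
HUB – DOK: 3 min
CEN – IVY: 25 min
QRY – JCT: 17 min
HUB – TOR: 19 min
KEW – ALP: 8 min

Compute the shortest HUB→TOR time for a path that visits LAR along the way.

Best HUB to LAR: HUB → DOK → LAR costing 20
Best LAR to TOR: LAR → NOR → TOR costing 25
Total via LAR: 20 + 25 = 45 min.

45 min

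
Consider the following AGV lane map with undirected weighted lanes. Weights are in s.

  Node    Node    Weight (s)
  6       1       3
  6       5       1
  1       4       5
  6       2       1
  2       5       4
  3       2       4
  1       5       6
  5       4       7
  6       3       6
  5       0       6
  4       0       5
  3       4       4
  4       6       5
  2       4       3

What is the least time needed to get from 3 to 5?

Shortest distances from 3:
3: 0
2: 4  (via 3)
4: 4  (via 3)
6: 5  (via 2)
5: 6  (via 6)
Shortest route: 3–2–6–5 = 6 s.

6 s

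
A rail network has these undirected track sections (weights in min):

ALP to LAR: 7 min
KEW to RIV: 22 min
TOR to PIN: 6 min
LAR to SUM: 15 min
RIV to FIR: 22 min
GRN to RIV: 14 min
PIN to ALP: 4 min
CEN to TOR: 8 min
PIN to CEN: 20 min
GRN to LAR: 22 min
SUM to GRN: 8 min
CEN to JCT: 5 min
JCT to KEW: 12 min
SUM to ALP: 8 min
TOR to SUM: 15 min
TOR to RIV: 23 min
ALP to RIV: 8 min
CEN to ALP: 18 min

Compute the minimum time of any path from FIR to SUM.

Settle nodes by increasing distance from FIR:
FIR: 0
RIV: 22  (via FIR)
ALP: 30  (via RIV)
PIN: 34  (via ALP)
GRN: 36  (via RIV)
LAR: 37  (via ALP)
SUM: 38  (via ALP)
Shortest route: FIR–RIV–ALP–SUM = 38 min.

38 min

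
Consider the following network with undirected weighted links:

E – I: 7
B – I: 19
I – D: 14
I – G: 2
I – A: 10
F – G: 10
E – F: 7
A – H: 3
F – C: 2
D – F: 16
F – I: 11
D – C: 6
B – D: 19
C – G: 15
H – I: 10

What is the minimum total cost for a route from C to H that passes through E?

Shortest C→E: C → F → E = 9
Best E to H: E → I → H costing 17
Total via E: 9 + 17 = 26.

26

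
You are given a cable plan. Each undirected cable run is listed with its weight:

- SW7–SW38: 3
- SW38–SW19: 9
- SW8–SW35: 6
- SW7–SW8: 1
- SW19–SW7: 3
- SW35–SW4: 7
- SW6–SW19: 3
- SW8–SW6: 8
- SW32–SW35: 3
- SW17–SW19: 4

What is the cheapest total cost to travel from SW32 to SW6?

Candidate routes:
SW32–SW35–SW8–SW6: 3+6+8 = 17
SW32–SW35–SW8–SW7–SW19–SW6: 3+6+1+3+3 = 16
SW32–SW35–SW8–SW7–SW38–SW19–SW6: 3+6+1+3+9+3 = 25
The minimum is 16 via SW32–SW35–SW8–SW7–SW19–SW6.

16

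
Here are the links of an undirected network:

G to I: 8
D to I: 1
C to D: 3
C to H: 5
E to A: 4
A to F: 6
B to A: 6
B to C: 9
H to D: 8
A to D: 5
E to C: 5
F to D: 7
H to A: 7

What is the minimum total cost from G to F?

Shortest distances from G:
G: 0
I: 8  (via G)
D: 9  (via I)
C: 12  (via D)
A: 14  (via D)
F: 16  (via D)
Shortest route: G–I–D–F = 16.

16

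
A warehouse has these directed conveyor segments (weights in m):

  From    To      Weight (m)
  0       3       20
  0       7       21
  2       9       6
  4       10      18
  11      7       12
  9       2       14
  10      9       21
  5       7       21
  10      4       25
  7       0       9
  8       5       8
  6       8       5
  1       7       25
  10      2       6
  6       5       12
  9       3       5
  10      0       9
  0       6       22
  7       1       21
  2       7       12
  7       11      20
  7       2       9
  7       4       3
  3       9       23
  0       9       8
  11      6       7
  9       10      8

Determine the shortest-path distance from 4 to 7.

36 m

Compare a few routes:
4 - 10 - 0 - 7: 18+9+21 = 48
4 - 10 - 0 - 9 - 2 - 7: 18+9+8+14+12 = 61
4 - 10 - 9 - 2 - 7: 18+21+14+12 = 65
4 - 10 - 2 - 7: 18+6+12 = 36
The minimum is 36 m via 4 - 10 - 2 - 7.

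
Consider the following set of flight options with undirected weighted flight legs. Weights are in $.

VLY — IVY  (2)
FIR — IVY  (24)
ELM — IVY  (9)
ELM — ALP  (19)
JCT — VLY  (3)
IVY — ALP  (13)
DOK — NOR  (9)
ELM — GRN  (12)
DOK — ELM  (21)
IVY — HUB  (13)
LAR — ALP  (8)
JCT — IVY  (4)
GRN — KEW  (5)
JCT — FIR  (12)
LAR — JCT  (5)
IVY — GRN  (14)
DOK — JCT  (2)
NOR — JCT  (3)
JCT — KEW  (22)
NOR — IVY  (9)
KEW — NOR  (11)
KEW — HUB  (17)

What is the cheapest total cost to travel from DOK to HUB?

Settle nodes by increasing distance from DOK:
DOK: 0
JCT: 2  (via DOK)
VLY: 5  (via JCT)
NOR: 5  (via JCT)
IVY: 6  (via JCT)
LAR: 7  (via JCT)
FIR: 14  (via JCT)
ALP: 15  (via LAR)
ELM: 15  (via IVY)
KEW: 16  (via NOR)
HUB: 19  (via IVY)
Shortest route: DOK–JCT–IVY–HUB = $19.

$19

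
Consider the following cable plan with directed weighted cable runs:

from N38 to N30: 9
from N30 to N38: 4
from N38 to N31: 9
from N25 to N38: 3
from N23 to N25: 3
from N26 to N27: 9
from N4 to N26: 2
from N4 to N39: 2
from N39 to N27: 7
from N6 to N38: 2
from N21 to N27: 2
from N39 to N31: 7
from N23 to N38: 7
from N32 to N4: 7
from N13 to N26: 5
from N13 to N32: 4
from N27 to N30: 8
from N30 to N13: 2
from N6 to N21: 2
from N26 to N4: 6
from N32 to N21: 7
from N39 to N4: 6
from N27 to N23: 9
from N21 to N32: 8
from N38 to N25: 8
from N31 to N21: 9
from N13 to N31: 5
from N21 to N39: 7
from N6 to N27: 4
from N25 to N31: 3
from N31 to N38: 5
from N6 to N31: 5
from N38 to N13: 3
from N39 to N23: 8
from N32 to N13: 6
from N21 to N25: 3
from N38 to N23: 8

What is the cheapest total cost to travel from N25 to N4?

17

Running Dijkstra from N25:
N25: 0
N38: 3  (via N25)
N31: 3  (via N25)
N13: 6  (via N38)
N32: 10  (via N13)
N23: 11  (via N38)
N26: 11  (via N13)
N30: 12  (via N38)
N21: 12  (via N31)
N27: 14  (via N21)
N4: 17  (via N32)
Shortest route: N25–N38–N13–N32–N4 = 17.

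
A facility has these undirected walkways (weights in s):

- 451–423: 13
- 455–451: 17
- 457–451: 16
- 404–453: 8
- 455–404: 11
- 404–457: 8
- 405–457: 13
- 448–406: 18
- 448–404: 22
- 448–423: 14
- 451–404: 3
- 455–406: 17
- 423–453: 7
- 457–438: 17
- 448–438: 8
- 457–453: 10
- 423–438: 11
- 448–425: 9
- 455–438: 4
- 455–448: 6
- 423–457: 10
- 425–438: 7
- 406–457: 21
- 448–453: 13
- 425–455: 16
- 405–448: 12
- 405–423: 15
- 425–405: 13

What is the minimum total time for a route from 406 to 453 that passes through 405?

Shortest 406→405: 406–448–405 = 30
Best 405 to 453: 405–423–453 costing 22
Total via 405: 30 + 22 = 52 s.

52 s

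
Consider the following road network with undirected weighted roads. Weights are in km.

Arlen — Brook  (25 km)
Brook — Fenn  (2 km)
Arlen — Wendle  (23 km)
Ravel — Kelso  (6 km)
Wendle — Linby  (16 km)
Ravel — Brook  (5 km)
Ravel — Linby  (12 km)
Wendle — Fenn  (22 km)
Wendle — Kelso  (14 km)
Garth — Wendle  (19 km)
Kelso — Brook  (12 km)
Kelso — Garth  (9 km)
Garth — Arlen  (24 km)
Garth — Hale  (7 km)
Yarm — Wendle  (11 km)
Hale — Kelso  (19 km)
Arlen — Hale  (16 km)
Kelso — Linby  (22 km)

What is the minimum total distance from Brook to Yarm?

35 km

Enumerating some paths:
Brook–Ravel–Kelso–Wendle–Yarm: 5+6+14+11 = 36
Brook–Fenn–Wendle–Yarm: 2+22+11 = 35
Brook–Kelso–Wendle–Yarm: 12+14+11 = 37
Brook–Ravel–Linby–Wendle–Yarm: 5+12+16+11 = 44
Cheapest is Brook–Fenn–Wendle–Yarm at 35 km.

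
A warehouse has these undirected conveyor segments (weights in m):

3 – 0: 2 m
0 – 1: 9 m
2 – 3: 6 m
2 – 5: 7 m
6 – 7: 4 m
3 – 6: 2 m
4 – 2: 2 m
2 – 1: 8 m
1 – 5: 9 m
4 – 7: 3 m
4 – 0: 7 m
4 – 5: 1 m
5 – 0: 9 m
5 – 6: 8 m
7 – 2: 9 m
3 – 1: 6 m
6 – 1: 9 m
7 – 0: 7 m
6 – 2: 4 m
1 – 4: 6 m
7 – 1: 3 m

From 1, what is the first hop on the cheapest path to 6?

7

Compare a few routes:
1 - 3 - 6: 6+2 = 8
1 - 2 - 6: 8+4 = 12
1 - 7 - 6: 3+4 = 7
1 - 6: 9 = 9
Cheapest is 1 - 7 - 6 at 7 m.
So from 1 the first move is to 7.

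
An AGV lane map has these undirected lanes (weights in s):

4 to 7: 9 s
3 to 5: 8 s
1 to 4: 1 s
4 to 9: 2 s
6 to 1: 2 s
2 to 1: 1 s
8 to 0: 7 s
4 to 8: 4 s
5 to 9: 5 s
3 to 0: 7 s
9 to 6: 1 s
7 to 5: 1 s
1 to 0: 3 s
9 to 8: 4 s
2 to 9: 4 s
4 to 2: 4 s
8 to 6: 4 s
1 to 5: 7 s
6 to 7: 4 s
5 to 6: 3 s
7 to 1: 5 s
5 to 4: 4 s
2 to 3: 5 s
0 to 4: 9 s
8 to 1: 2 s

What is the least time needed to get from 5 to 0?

8 s

Settle nodes by increasing distance from 5:
5: 0
7: 1  (via 5)
6: 3  (via 5)
4: 4  (via 5)
9: 4  (via 6)
1: 5  (via 6)
2: 6  (via 1)
8: 7  (via 6)
0: 8  (via 1)
Shortest route: 5–6–1–0 = 8 s.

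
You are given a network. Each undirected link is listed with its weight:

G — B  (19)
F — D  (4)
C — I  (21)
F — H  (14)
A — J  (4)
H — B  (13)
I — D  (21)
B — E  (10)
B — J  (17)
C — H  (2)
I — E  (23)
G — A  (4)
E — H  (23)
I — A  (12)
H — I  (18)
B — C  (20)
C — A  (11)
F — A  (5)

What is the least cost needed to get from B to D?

30

Compare a few routes:
B - H - F - D: 13+14+4 = 31
B - J - A - F - D: 17+4+5+4 = 30
B - G - A - F - D: 19+4+5+4 = 32
B - H - C - A - F - D: 13+2+11+5+4 = 35
The minimum is 30 via B - J - A - F - D.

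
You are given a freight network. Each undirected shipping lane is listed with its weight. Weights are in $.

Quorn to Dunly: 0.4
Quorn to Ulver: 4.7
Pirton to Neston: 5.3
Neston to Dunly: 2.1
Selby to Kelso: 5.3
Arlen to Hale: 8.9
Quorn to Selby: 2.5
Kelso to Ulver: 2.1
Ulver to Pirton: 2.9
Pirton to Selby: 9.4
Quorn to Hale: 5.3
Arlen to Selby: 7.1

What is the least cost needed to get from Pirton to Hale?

Candidate routes:
Pirton–Selby–Quorn–Hale: 9.4+2.5+5.3 = 17.2
Pirton–Neston–Dunly–Quorn–Hale: 5.3+2.1+0.4+5.3 = 13.1
Pirton–Ulver–Kelso–Selby–Quorn–Hale: 2.9+2.1+5.3+2.5+5.3 = 18.1
Pirton–Ulver–Quorn–Hale: 2.9+4.7+5.3 = 12.9
The minimum is $12.9 via Pirton–Ulver–Quorn–Hale.

$12.9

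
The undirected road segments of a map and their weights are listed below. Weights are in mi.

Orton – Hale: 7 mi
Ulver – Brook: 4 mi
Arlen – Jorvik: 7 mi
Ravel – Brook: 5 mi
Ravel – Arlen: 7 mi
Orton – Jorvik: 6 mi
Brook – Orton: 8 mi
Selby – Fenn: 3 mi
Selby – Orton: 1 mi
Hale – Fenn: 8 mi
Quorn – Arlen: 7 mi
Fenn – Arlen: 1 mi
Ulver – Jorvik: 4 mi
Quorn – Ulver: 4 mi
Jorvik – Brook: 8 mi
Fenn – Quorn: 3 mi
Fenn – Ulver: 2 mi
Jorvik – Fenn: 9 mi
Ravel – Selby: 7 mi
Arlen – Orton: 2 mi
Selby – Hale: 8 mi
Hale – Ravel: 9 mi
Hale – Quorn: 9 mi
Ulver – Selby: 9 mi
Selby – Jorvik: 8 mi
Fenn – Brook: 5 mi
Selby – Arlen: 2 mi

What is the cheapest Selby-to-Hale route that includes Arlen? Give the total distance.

Best Selby to Arlen: Selby → Arlen costing 2
Best Arlen to Hale: Arlen → Fenn → Hale costing 9
Total via Arlen: 2 + 9 = 11 mi.

11 mi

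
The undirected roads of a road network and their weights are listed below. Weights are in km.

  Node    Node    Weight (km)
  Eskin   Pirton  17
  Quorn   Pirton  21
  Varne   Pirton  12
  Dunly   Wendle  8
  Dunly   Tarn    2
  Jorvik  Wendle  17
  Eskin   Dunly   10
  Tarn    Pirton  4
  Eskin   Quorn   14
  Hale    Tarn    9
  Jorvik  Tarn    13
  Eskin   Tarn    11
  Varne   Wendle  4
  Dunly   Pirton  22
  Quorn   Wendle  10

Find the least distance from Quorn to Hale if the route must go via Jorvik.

49 km

Shortest Quorn→Jorvik: Quorn–Wendle–Jorvik = 27
Best Jorvik to Hale: Jorvik–Tarn–Hale costing 22
Total via Jorvik: 27 + 22 = 49 km.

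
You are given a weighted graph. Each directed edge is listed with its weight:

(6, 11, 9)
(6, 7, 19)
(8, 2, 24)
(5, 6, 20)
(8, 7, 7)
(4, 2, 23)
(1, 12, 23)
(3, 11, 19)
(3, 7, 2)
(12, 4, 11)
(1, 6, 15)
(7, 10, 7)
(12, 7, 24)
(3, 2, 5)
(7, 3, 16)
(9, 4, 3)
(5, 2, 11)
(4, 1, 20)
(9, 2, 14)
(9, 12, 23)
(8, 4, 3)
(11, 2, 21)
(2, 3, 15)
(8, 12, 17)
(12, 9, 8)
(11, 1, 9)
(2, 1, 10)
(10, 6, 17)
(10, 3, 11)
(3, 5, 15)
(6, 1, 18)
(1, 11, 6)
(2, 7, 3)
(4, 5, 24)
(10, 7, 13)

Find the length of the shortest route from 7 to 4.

Shortest distances from 7:
7: 0
10: 7  (via 7)
3: 16  (via 7)
2: 21  (via 3)
6: 24  (via 10)
1: 31  (via 2)
5: 31  (via 3)
11: 33  (via 6)
12: 54  (via 1)
9: 62  (via 12)
4: 65  (via 12)
Shortest route: 7–3–2–1–12–4 = 65.

65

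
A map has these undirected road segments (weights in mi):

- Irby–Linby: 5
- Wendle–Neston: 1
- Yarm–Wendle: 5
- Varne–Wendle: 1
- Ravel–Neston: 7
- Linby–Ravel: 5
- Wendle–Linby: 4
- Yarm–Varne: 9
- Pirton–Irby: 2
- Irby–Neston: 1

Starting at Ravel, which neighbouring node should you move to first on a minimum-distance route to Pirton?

Candidate routes:
Ravel - Neston - Irby - Pirton: 7+1+2 = 10
Ravel - Linby - Irby - Pirton: 5+5+2 = 12
Cheapest is Ravel - Neston - Irby - Pirton at 10 mi.
So from Ravel the first move is to Neston.

Neston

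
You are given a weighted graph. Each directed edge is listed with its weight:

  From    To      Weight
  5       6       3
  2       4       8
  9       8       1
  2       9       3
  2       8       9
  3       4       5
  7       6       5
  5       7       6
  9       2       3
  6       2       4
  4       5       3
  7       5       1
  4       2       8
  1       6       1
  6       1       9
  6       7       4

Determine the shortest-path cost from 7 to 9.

Shortest distances from 7:
7: 0
5: 1  (via 7)
6: 4  (via 5)
2: 8  (via 6)
9: 11  (via 2)
Shortest route: 7–5–6–2–9 = 11.

11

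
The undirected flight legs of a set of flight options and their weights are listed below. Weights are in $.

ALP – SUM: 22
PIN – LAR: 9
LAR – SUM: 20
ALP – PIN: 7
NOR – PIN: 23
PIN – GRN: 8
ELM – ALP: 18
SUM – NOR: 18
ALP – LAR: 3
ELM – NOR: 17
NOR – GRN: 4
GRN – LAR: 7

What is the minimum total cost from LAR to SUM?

$20

Shortest distances from LAR:
LAR: 0
ALP: 3  (via LAR)
GRN: 7  (via LAR)
PIN: 9  (via LAR)
NOR: 11  (via GRN)
SUM: 20  (via LAR)
Shortest route: LAR → SUM = $20.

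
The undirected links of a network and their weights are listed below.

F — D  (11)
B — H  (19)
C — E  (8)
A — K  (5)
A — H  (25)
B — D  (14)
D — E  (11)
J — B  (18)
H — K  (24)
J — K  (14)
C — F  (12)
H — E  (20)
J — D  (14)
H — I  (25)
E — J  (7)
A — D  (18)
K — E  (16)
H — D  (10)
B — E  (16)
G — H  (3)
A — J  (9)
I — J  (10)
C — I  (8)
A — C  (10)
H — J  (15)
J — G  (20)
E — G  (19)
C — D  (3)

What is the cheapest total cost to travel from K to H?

Settle nodes by increasing distance from K:
K: 0
A: 5  (via K)
J: 14  (via K)
C: 15  (via A)
E: 16  (via K)
D: 18  (via C)
I: 23  (via C)
H: 24  (via K)
Shortest route: K–H = 24.

24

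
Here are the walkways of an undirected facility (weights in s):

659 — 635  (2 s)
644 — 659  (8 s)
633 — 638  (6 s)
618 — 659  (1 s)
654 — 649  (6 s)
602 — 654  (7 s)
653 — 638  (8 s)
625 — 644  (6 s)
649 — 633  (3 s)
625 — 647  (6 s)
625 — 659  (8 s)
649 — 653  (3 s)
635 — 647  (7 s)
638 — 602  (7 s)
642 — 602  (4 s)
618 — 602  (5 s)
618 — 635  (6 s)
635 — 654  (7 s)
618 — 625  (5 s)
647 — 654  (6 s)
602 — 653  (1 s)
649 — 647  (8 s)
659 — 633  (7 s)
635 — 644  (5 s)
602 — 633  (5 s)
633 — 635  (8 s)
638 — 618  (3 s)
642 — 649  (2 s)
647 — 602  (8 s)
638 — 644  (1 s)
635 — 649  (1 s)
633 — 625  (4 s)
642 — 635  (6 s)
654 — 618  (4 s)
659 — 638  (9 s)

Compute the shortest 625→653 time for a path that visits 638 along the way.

Shortest 625→638: 625–644–638 = 7
Best 638 to 653: 638–653 costing 8
Total via 638: 7 + 8 = 15 s.

15 s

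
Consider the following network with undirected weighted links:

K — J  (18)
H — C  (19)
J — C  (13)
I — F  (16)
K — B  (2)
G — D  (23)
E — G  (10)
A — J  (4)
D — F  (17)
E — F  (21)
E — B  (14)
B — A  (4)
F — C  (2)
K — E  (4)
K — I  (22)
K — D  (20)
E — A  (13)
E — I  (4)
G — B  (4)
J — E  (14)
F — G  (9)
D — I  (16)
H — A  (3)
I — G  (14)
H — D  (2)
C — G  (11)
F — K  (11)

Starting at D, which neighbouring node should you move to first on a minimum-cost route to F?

F

Enumerating some paths:
D - H - A - B - K - F: 2+3+4+2+11 = 22
D - F: 17 = 17
The minimum is 17 via D - F.
So from D the first move is to F.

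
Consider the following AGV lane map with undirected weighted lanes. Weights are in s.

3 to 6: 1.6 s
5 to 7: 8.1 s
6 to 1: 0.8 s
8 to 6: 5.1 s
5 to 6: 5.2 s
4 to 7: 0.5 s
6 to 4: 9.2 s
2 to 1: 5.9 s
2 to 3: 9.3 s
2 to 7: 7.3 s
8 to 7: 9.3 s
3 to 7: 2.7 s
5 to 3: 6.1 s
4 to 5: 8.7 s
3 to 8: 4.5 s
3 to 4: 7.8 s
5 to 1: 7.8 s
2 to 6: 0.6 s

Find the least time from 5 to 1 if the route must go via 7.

Best 5 to 7: 5 → 7 costing 8.1
Best 7 to 1: 7 → 3 → 6 → 1 costing 5.1
Total via 7: 8.1 + 5.1 = 13.2 s.

13.2 s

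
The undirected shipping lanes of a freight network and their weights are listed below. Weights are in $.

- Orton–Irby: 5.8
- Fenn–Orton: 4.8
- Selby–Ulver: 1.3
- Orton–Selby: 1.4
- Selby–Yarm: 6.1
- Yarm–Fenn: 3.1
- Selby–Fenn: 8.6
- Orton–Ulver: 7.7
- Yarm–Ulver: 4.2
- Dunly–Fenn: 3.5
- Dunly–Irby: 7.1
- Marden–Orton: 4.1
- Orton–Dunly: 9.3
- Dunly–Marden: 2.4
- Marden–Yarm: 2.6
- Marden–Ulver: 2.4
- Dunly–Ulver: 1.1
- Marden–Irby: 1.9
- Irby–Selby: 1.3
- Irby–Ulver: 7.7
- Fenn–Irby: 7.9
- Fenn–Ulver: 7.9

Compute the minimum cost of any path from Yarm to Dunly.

Settle nodes by increasing distance from Yarm:
Yarm: 0
Marden: 2.6  (via Yarm)
Fenn: 3.1  (via Yarm)
Ulver: 4.2  (via Yarm)
Irby: 4.5  (via Marden)
Dunly: 5  (via Marden)
Shortest route: Yarm–Marden–Dunly = $5.

$5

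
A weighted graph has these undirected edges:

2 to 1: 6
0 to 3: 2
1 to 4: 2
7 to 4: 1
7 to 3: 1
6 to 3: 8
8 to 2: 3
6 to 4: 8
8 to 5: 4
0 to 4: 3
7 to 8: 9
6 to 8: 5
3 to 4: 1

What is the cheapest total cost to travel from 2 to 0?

Enumerating some paths:
2 → 1 → 4 → 0: 6+2+3 = 11
2 → 1 → 4 → 7 → 3 → 0: 6+2+1+1+2 = 12
The minimum is 11 via 2 → 1 → 4 → 0.

11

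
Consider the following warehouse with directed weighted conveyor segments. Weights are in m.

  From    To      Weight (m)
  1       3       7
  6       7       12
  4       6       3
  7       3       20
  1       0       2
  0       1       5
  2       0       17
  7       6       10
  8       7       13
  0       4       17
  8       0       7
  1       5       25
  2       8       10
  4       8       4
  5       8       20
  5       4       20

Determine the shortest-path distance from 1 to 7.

34 m

Compare a few routes:
1 → 5 → 4 → 6 → 7: 25+20+3+12 = 60
1 → 0 → 4 → 8 → 7: 2+17+4+13 = 36
1 → 0 → 4 → 6 → 7: 2+17+3+12 = 34
1 → 5 → 8 → 7: 25+20+13 = 58
The minimum is 34 m via 1 → 0 → 4 → 6 → 7.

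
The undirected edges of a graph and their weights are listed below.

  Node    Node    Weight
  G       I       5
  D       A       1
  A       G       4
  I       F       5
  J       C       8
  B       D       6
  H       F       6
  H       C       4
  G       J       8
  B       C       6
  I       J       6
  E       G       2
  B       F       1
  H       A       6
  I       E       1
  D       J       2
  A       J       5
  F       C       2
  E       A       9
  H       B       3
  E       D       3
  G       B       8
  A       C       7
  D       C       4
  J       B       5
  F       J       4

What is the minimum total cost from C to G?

Running Dijkstra from C:
C: 0
F: 2  (via C)
B: 3  (via F)
D: 4  (via C)
H: 4  (via C)
A: 5  (via D)
J: 6  (via F)
E: 7  (via D)
I: 7  (via F)
G: 9  (via A)
Shortest route: C–D–A–G = 9.

9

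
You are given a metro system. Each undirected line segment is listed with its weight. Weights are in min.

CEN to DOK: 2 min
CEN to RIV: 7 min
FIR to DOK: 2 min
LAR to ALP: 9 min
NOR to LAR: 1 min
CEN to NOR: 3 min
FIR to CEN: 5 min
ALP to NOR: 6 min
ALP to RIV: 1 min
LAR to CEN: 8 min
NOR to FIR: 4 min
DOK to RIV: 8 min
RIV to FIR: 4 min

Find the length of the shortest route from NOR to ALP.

Compare a few routes:
NOR → FIR → RIV → ALP: 4+4+1 = 9
NOR → LAR → ALP: 1+9 = 10
NOR → ALP: 6 = 6
The minimum is 6 min via NOR → ALP.

6 min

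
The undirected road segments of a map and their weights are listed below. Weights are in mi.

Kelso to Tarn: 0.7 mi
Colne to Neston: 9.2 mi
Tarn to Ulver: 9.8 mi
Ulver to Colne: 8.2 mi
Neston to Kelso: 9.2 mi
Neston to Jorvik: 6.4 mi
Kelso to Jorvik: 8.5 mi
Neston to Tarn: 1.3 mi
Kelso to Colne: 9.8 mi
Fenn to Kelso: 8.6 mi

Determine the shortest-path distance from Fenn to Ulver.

Settle nodes by increasing distance from Fenn:
Fenn: 0
Kelso: 8.6  (via Fenn)
Tarn: 9.3  (via Kelso)
Neston: 10.6  (via Tarn)
Jorvik: 17  (via Neston)
Colne: 18.4  (via Kelso)
Ulver: 19.1  (via Tarn)
Shortest route: Fenn–Kelso–Tarn–Ulver = 19.1 mi.

19.1 mi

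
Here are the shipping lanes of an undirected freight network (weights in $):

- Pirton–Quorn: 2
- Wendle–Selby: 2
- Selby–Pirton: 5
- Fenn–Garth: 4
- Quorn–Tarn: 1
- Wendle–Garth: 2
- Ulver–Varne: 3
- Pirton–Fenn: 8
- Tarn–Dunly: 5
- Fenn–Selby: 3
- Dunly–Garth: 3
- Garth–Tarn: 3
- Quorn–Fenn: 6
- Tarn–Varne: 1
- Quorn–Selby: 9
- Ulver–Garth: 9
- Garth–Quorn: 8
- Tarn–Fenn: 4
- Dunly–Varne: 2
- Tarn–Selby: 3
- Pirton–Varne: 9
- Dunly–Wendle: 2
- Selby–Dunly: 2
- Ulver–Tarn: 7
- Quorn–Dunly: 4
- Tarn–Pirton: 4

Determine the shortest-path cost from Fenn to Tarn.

$4

Enumerating some paths:
Fenn - Garth - Tarn: 4+3 = 7
Fenn - Tarn: 4 = 4
Fenn - Selby - Tarn: 3+3 = 6
The minimum is $4 via Fenn - Tarn.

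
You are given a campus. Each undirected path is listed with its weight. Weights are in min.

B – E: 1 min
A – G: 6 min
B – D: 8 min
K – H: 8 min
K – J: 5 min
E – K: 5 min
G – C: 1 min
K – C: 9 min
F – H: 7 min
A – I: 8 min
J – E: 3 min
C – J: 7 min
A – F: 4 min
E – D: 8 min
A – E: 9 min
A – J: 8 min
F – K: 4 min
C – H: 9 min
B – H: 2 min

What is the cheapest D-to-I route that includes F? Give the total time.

29 min

Best D to F: D–B–H–F costing 17
Shortest F→I: F–A–I = 12
Total via F: 17 + 12 = 29 min.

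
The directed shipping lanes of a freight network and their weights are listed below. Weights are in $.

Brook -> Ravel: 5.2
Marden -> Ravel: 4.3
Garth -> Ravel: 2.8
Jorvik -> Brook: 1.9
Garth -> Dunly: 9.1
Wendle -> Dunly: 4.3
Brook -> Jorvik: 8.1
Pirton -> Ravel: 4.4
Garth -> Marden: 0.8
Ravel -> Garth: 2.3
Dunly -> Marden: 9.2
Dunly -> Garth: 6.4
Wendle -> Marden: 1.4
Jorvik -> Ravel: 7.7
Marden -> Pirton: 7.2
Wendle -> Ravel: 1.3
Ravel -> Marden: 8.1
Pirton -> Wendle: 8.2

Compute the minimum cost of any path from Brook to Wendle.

Settle nodes by increasing distance from Brook:
Brook: 0
Ravel: 5.2  (via Brook)
Garth: 7.5  (via Ravel)
Jorvik: 8.1  (via Brook)
Marden: 8.3  (via Garth)
Pirton: 15.5  (via Marden)
Dunly: 16.6  (via Garth)
Wendle: 23.7  (via Pirton)
Shortest route: Brook → Ravel → Garth → Marden → Pirton → Wendle = $23.7.

$23.7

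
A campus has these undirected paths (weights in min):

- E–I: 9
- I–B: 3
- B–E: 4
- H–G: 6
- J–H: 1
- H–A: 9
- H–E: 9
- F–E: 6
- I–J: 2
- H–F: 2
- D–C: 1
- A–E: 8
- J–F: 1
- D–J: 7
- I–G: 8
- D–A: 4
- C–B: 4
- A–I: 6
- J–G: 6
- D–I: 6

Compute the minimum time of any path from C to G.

Settle nodes by increasing distance from C:
C: 0
D: 1  (via C)
B: 4  (via C)
A: 5  (via D)
I: 7  (via D)
E: 8  (via B)
J: 8  (via D)
F: 9  (via J)
H: 9  (via J)
G: 14  (via J)
Shortest route: C → D → J → G = 14 min.

14 min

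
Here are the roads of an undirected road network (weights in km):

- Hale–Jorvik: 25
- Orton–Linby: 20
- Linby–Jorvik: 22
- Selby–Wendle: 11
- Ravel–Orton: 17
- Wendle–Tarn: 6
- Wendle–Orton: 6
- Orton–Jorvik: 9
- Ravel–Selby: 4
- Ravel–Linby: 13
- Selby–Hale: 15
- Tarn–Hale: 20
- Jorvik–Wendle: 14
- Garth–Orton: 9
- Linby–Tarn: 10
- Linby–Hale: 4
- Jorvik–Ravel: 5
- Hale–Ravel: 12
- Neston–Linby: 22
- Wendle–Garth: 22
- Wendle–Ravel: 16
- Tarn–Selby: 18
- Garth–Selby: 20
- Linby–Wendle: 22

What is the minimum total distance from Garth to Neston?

51 km

Settle nodes by increasing distance from Garth:
Garth: 0
Orton: 9  (via Garth)
Wendle: 15  (via Orton)
Jorvik: 18  (via Orton)
Selby: 20  (via Garth)
Tarn: 21  (via Wendle)
Ravel: 23  (via Jorvik)
Linby: 29  (via Orton)
Hale: 33  (via Linby)
Neston: 51  (via Linby)
Shortest route: Garth → Orton → Linby → Neston = 51 km.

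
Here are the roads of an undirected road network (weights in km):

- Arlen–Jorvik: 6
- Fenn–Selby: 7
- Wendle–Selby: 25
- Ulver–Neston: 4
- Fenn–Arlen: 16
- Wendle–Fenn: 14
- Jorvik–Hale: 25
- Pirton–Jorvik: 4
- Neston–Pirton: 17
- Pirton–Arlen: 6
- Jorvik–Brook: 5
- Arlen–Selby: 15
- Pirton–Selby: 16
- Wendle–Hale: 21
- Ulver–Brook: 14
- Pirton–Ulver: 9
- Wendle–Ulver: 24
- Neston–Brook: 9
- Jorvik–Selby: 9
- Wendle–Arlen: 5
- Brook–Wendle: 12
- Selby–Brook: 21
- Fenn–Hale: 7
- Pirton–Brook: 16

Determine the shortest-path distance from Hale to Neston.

37 km

Enumerating some paths:
Hale–Jorvik–Pirton–Ulver–Neston: 25+4+9+4 = 42
Hale–Jorvik–Brook–Neston: 25+5+9 = 39
Hale–Fenn–Selby–Jorvik–Brook–Neston: 7+7+9+5+9 = 37
Hale–Fenn–Selby–Jorvik–Pirton–Ulver–Neston: 7+7+9+4+9+4 = 40
The minimum is 37 km via Hale–Fenn–Selby–Jorvik–Brook–Neston.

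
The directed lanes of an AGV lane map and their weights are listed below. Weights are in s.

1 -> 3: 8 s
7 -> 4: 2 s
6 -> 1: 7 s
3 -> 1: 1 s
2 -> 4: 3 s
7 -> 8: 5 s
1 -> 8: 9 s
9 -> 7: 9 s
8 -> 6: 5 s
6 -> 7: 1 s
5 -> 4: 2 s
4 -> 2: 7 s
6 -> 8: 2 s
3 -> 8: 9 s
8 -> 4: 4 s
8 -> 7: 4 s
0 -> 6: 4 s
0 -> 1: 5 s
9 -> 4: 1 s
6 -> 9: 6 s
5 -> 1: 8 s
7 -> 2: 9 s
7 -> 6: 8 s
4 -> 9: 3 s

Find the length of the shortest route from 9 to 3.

Running Dijkstra from 9:
9: 0
4: 1  (via 9)
2: 8  (via 4)
7: 9  (via 9)
8: 14  (via 7)
6: 17  (via 7)
1: 24  (via 6)
3: 32  (via 1)
Shortest route: 9 → 7 → 6 → 1 → 3 = 32 s.

32 s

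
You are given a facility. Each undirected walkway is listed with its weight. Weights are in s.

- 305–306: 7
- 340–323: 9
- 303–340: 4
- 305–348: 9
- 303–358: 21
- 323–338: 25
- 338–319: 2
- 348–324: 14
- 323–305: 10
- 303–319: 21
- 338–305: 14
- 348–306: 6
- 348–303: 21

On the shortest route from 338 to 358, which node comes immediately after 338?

319

Enumerating some paths:
338–305–323–340–303–358: 14+10+9+4+21 = 58
338–305–348–303–358: 14+9+21+21 = 65
338–319–303–358: 2+21+21 = 44
338–323–340–303–358: 25+9+4+21 = 59
Cheapest is 338–319–303–358 at 44 s.
So from 338 the first move is to 319.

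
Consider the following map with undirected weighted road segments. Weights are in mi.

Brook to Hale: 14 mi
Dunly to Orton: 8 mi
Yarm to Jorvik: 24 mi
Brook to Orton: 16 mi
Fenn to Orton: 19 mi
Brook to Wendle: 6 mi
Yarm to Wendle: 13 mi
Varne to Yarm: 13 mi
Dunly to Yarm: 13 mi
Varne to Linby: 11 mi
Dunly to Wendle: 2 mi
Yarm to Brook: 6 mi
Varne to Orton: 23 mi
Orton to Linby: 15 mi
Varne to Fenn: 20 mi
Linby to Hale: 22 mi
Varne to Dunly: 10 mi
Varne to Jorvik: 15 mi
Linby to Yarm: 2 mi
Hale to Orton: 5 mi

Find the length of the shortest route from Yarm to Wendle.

12 mi

Compare a few routes:
Yarm–Wendle: 13 = 13
Yarm–Brook–Wendle: 6+6 = 12
Cheapest is Yarm–Brook–Wendle at 12 mi.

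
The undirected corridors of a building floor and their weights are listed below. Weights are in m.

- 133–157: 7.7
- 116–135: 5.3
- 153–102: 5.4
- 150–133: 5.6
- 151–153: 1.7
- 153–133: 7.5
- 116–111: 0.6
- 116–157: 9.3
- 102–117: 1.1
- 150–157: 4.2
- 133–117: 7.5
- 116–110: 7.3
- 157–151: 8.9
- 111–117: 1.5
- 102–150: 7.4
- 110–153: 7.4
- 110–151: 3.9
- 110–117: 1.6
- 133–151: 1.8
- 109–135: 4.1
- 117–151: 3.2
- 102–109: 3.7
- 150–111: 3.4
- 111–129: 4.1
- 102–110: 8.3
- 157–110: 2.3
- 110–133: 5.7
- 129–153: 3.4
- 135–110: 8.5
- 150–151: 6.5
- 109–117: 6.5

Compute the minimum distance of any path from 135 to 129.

Settle nodes by increasing distance from 135:
135: 0
109: 4.1  (via 135)
116: 5.3  (via 135)
111: 5.9  (via 116)
117: 7.4  (via 111)
102: 7.8  (via 109)
110: 8.5  (via 135)
150: 9.3  (via 111)
129: 10  (via 111)
Shortest route: 135–116–111–129 = 10 m.

10 m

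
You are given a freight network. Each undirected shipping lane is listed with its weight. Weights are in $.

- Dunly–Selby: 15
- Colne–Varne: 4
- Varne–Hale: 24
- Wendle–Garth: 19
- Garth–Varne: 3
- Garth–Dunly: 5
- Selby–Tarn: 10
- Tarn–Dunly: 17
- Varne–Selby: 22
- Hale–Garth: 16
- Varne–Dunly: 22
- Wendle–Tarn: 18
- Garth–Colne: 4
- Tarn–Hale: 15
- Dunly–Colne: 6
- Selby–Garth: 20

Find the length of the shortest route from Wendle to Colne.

Enumerating some paths:
Wendle → Garth → Dunly → Colne: 19+5+6 = 30
Wendle → Garth → Varne → Colne: 19+3+4 = 26
Wendle → Tarn → Dunly → Colne: 18+17+6 = 41
Wendle → Garth → Colne: 19+4 = 23
The minimum is $23 via Wendle → Garth → Colne.

$23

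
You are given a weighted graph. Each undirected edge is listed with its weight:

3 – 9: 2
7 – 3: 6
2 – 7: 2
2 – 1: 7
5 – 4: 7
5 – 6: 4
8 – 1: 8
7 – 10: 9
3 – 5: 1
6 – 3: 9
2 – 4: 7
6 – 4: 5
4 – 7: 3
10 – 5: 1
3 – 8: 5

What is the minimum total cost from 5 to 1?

14

Candidate routes:
5 - 4 - 7 - 2 - 1: 7+3+2+7 = 19
5 - 3 - 8 - 1: 1+5+8 = 14
5 - 3 - 7 - 2 - 1: 1+6+2+7 = 16
5 - 10 - 7 - 2 - 1: 1+9+2+7 = 19
The minimum is 14 via 5 - 3 - 8 - 1.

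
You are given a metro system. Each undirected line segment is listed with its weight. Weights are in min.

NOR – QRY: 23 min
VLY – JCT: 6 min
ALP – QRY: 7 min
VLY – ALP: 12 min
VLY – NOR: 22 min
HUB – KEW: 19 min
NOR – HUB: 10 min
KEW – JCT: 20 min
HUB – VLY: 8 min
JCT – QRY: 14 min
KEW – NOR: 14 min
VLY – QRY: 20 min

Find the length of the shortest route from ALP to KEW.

38 min

Compare a few routes:
ALP - QRY - JCT - KEW: 7+14+20 = 41
ALP - VLY - HUB - KEW: 12+8+19 = 39
ALP - VLY - JCT - KEW: 12+6+20 = 38
Cheapest is ALP - VLY - JCT - KEW at 38 min.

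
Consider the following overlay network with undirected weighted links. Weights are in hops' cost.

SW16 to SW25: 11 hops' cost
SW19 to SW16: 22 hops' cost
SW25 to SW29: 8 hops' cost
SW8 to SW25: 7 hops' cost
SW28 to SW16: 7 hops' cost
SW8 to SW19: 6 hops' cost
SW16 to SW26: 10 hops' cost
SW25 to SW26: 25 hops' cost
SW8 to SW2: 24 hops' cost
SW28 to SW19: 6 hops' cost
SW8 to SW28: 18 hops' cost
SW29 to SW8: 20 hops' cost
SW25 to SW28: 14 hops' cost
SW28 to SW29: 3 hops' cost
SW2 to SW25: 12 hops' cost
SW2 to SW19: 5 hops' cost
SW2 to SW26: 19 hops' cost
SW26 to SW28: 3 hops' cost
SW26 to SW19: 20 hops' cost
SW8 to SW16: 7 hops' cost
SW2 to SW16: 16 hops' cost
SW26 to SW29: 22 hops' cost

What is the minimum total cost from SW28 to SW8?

Shortest distances from SW28:
SW28: 0
SW29: 3  (via SW28)
SW26: 3  (via SW28)
SW19: 6  (via SW28)
SW16: 7  (via SW28)
SW25: 11  (via SW29)
SW2: 11  (via SW19)
SW8: 12  (via SW19)
Shortest route: SW28–SW19–SW8 = 12 hops' cost.

12 hops' cost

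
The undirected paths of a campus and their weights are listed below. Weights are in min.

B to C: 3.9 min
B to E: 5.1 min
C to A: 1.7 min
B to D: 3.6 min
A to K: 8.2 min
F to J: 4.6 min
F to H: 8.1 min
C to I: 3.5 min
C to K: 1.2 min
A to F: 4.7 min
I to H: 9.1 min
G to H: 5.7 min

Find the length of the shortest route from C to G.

18.3 min

Compare a few routes:
C–A–F–H–G: 1.7+4.7+8.1+5.7 = 20.2
C–I–H–G: 3.5+9.1+5.7 = 18.3
C–K–A–F–H–G: 1.2+8.2+4.7+8.1+5.7 = 27.9
Cheapest is C–I–H–G at 18.3 min.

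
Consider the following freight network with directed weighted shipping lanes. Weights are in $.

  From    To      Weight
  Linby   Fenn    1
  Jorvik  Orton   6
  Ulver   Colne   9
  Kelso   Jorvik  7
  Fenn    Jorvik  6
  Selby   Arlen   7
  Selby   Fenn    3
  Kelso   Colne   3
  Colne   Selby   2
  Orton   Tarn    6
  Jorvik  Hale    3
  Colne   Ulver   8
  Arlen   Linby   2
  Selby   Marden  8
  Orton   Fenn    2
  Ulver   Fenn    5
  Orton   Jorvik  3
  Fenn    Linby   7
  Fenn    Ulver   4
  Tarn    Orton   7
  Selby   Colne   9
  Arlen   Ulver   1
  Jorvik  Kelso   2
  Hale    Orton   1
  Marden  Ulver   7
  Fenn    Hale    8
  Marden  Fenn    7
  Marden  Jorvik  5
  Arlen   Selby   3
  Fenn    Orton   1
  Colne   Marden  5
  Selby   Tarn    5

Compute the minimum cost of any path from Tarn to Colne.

Running Dijkstra from Tarn:
Tarn: 0
Orton: 7  (via Tarn)
Fenn: 9  (via Orton)
Jorvik: 10  (via Orton)
Kelso: 12  (via Jorvik)
Hale: 13  (via Jorvik)
Ulver: 13  (via Fenn)
Colne: 15  (via Kelso)
Shortest route: Tarn → Orton → Jorvik → Kelso → Colne = $15.

$15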